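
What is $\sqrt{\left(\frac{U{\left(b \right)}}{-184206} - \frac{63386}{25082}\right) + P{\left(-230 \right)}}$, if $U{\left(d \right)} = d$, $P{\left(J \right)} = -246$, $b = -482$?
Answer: $\frac{8 i \sqrt{5180851964605048842}}{1155063723} \approx 15.765 i$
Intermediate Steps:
$\sqrt{\left(\frac{U{\left(b \right)}}{-184206} - \frac{63386}{25082}\right) + P{\left(-230 \right)}} = \sqrt{\left(- \frac{482}{-184206} - \frac{63386}{25082}\right) - 246} = \sqrt{\left(\left(-482\right) \left(- \frac{1}{184206}\right) - \frac{31693}{12541}\right) - 246} = \sqrt{\left(\frac{241}{92103} - \frac{31693}{12541}\right) - 246} = \sqrt{- \frac{2915997998}{1155063723} - 246} = \sqrt{- \frac{287061673856}{1155063723}} = \frac{8 i \sqrt{5180851964605048842}}{1155063723}$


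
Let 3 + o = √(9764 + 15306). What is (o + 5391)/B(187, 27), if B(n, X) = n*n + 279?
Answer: 1347/8812 + √25070/35248 ≈ 0.15735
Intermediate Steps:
B(n, X) = 279 + n² (B(n, X) = n² + 279 = 279 + n²)
o = -3 + √25070 (o = -3 + √(9764 + 15306) = -3 + √25070 ≈ 155.33)
(o + 5391)/B(187, 27) = ((-3 + √25070) + 5391)/(279 + 187²) = (5388 + √25070)/(279 + 34969) = (5388 + √25070)/35248 = (5388 + √25070)*(1/35248) = 1347/8812 + √25070/35248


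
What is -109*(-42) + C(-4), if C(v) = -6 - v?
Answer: 4576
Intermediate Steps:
-109*(-42) + C(-4) = -109*(-42) + (-6 - 1*(-4)) = 4578 + (-6 + 4) = 4578 - 2 = 4576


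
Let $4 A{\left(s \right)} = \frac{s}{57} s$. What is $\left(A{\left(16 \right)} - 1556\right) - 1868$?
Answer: $- \frac{195104}{57} \approx -3422.9$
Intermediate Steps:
$A{\left(s \right)} = \frac{s^{2}}{228}$ ($A{\left(s \right)} = \frac{\frac{s}{57} s}{4} = \frac{\frac{1}{57} s^{2}}{4} = \frac{s^{2}}{228}$)
$\left(A{\left(16 \right)} - 1556\right) - 1868 = \left(\frac{16^{2}}{228} - 1556\right) - 1868 = \left(\frac{1}{228} \cdot 256 - 1556\right) - 1868 = \left(\frac{64}{57} - 1556\right) - 1868 = - \frac{88628}{57} - 1868 = - \frac{195104}{57}$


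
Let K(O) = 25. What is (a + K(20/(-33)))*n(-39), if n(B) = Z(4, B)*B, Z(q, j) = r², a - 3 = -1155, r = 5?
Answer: 1098825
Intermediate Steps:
a = -1152 (a = 3 - 1155 = -1152)
Z(q, j) = 25 (Z(q, j) = 5² = 25)
n(B) = 25*B
(a + K(20/(-33)))*n(-39) = (-1152 + 25)*(25*(-39)) = -1127*(-975) = 1098825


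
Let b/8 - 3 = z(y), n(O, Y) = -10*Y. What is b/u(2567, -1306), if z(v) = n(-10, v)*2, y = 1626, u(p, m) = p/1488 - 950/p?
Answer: -993640438656/5175889 ≈ -1.9197e+5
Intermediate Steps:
u(p, m) = -950/p + p/1488 (u(p, m) = p*(1/1488) - 950/p = p/1488 - 950/p = -950/p + p/1488)
z(v) = -20*v (z(v) = -10*v*2 = -20*v)
b = -260136 (b = 24 + 8*(-20*1626) = 24 + 8*(-32520) = 24 - 260160 = -260136)
b/u(2567, -1306) = -260136/(-950/2567 + (1/1488)*2567) = -260136/(-950*1/2567 + 2567/1488) = -260136/(-950/2567 + 2567/1488) = -260136/5175889/3819696 = -260136*3819696/5175889 = -993640438656/5175889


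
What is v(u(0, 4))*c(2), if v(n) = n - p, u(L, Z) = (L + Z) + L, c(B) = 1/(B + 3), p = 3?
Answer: 1/5 ≈ 0.20000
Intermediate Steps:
c(B) = 1/(3 + B)
u(L, Z) = Z + 2*L
v(n) = -3 + n (v(n) = n - 1*3 = n - 3 = -3 + n)
v(u(0, 4))*c(2) = (-3 + (4 + 2*0))/(3 + 2) = (-3 + (4 + 0))/5 = (-3 + 4)*(1/5) = 1*(1/5) = 1/5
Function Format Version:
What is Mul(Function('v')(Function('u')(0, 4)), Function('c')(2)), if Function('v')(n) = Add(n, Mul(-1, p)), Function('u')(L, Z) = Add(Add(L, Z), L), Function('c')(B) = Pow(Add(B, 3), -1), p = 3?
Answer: Rational(1, 5) ≈ 0.20000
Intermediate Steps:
Function('c')(B) = Pow(Add(3, B), -1)
Function('u')(L, Z) = Add(Z, Mul(2, L))
Function('v')(n) = Add(-3, n) (Function('v')(n) = Add(n, Mul(-1, 3)) = Add(n, -3) = Add(-3, n))
Mul(Function('v')(Function('u')(0, 4)), Function('c')(2)) = Mul(Add(-3, Add(4, Mul(2, 0))), Pow(Add(3, 2), -1)) = Mul(Add(-3, Add(4, 0)), Pow(5, -1)) = Mul(Add(-3, 4), Rational(1, 5)) = Mul(1, Rational(1, 5)) = Rational(1, 5)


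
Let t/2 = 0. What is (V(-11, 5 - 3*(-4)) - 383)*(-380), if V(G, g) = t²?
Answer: 145540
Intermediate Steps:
t = 0 (t = 2*0 = 0)
V(G, g) = 0 (V(G, g) = 0² = 0)
(V(-11, 5 - 3*(-4)) - 383)*(-380) = (0 - 383)*(-380) = -383*(-380) = 145540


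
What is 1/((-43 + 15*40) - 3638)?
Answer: -1/3081 ≈ -0.00032457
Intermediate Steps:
1/((-43 + 15*40) - 3638) = 1/((-43 + 600) - 3638) = 1/(557 - 3638) = 1/(-3081) = -1/3081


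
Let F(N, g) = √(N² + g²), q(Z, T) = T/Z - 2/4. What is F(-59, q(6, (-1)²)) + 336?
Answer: 336 + √31330/3 ≈ 395.00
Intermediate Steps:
q(Z, T) = -½ + T/Z (q(Z, T) = T/Z - 2*¼ = T/Z - ½ = -½ + T/Z)
F(-59, q(6, (-1)²)) + 336 = √((-59)² + (((-1)² - ½*6)/6)²) + 336 = √(3481 + ((1 - 3)/6)²) + 336 = √(3481 + ((⅙)*(-2))²) + 336 = √(3481 + (-⅓)²) + 336 = √(3481 + ⅑) + 336 = √(31330/9) + 336 = √31330/3 + 336 = 336 + √31330/3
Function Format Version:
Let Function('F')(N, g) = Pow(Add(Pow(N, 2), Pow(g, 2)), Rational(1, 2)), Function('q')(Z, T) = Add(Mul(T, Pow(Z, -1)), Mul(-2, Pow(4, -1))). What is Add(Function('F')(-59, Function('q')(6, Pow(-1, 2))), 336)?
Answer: Add(336, Mul(Rational(1, 3), Pow(31330, Rational(1, 2)))) ≈ 395.00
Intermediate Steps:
Function('q')(Z, T) = Add(Rational(-1, 2), Mul(T, Pow(Z, -1))) (Function('q')(Z, T) = Add(Mul(T, Pow(Z, -1)), Mul(-2, Rational(1, 4))) = Add(Mul(T, Pow(Z, -1)), Rational(-1, 2)) = Add(Rational(-1, 2), Mul(T, Pow(Z, -1))))
Add(Function('F')(-59, Function('q')(6, Pow(-1, 2))), 336) = Add(Pow(Add(Pow(-59, 2), Pow(Mul(Pow(6, -1), Add(Pow(-1, 2), Mul(Rational(-1, 2), 6))), 2)), Rational(1, 2)), 336) = Add(Pow(Add(3481, Pow(Mul(Rational(1, 6), Add(1, -3)), 2)), Rational(1, 2)), 336) = Add(Pow(Add(3481, Pow(Mul(Rational(1, 6), -2), 2)), Rational(1, 2)), 336) = Add(Pow(Add(3481, Pow(Rational(-1, 3), 2)), Rational(1, 2)), 336) = Add(Pow(Add(3481, Rational(1, 9)), Rational(1, 2)), 336) = Add(Pow(Rational(31330, 9), Rational(1, 2)), 336) = Add(Mul(Rational(1, 3), Pow(31330, Rational(1, 2))), 336) = Add(336, Mul(Rational(1, 3), Pow(31330, Rational(1, 2))))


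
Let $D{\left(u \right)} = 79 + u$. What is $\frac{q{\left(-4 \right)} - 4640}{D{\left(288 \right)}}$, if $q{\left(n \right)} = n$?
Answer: $- \frac{4644}{367} \approx -12.654$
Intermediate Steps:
$\frac{q{\left(-4 \right)} - 4640}{D{\left(288 \right)}} = \frac{-4 - 4640}{79 + 288} = \frac{-4 - 4640}{367} = \left(-4644\right) \frac{1}{367} = - \frac{4644}{367}$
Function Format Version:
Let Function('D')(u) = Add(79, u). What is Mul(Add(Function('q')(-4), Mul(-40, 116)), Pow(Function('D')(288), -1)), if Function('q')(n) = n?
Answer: Rational(-4644, 367) ≈ -12.654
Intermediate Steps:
Mul(Add(Function('q')(-4), Mul(-40, 116)), Pow(Function('D')(288), -1)) = Mul(Add(-4, Mul(-40, 116)), Pow(Add(79, 288), -1)) = Mul(Add(-4, -4640), Pow(367, -1)) = Mul(-4644, Rational(1, 367)) = Rational(-4644, 367)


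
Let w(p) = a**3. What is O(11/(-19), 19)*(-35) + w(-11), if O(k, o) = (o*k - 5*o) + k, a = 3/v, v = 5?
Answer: 8859888/2375 ≈ 3730.5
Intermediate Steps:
a = 3/5 ≈ 0.60000
w(p) = 27/125 (w(p) = (3/5)**3 = 27/125)
O(k, o) = k - 5*o + k*o (O(k, o) = (k*o - 5*o) + k = (-5*o + k*o) + k = k - 5*o + k*o)
O(11/(-19), 19)*(-35) + w(-11) = (11/(-19) - 5*19 + (11/(-19))*19)*(-35) + 27/125 = (11*(-1/19) - 95 + (11*(-1/19))*19)*(-35) + 27/125 = (-11/19 - 95 - 11/19*19)*(-35) + 27/125 = (-11/19 - 95 - 11)*(-35) + 27/125 = -2025/19*(-35) + 27/125 = 70875/19 + 27/125 = 8859888/2375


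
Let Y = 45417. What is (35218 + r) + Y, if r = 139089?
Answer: 219724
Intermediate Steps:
(35218 + r) + Y = (35218 + 139089) + 45417 = 174307 + 45417 = 219724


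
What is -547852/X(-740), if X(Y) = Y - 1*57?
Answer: 547852/797 ≈ 687.39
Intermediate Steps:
X(Y) = -57 + Y (X(Y) = Y - 57 = -57 + Y)
-547852/X(-740) = -547852/(-57 - 740) = -547852/(-797) = -547852*(-1/797) = 547852/797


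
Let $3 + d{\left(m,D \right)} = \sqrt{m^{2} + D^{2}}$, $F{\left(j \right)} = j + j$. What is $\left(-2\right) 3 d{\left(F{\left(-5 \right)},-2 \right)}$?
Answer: $18 - 12 \sqrt{26} \approx -43.188$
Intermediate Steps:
$F{\left(j \right)} = 2 j$
$d{\left(m,D \right)} = -3 + \sqrt{D^{2} + m^{2}}$ ($d{\left(m,D \right)} = -3 + \sqrt{m^{2} + D^{2}} = -3 + \sqrt{D^{2} + m^{2}}$)
$\left(-2\right) 3 d{\left(F{\left(-5 \right)},-2 \right)} = \left(-2\right) 3 \left(-3 + \sqrt{\left(-2\right)^{2} + \left(2 \left(-5\right)\right)^{2}}\right) = - 6 \left(-3 + \sqrt{4 + \left(-10\right)^{2}}\right) = - 6 \left(-3 + \sqrt{4 + 100}\right) = - 6 \left(-3 + \sqrt{104}\right) = - 6 \left(-3 + 2 \sqrt{26}\right) = 18 - 12 \sqrt{26}$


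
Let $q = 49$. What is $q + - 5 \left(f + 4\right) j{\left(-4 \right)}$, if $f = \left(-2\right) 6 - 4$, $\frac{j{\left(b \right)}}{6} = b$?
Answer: $-1391$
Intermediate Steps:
$j{\left(b \right)} = 6 b$
$f = -16$ ($f = -12 - 4 = -16$)
$q + - 5 \left(f + 4\right) j{\left(-4 \right)} = 49 + - 5 \left(-16 + 4\right) 6 \left(-4\right) = 49 + \left(-5\right) \left(-12\right) \left(-24\right) = 49 + 60 \left(-24\right) = 49 - 1440 = -1391$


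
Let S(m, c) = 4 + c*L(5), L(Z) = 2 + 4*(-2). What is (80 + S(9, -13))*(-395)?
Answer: -63990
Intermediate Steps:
L(Z) = -6 (L(Z) = 2 - 8 = -6)
S(m, c) = 4 - 6*c (S(m, c) = 4 + c*(-6) = 4 - 6*c)
(80 + S(9, -13))*(-395) = (80 + (4 - 6*(-13)))*(-395) = (80 + (4 + 78))*(-395) = (80 + 82)*(-395) = 162*(-395) = -63990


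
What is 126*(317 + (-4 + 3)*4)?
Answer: 39438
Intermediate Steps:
126*(317 + (-4 + 3)*4) = 126*(317 - 1*4) = 126*(317 - 4) = 126*313 = 39438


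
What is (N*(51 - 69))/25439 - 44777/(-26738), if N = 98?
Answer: 1091916271/680187982 ≈ 1.6053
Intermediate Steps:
(N*(51 - 69))/25439 - 44777/(-26738) = (98*(51 - 69))/25439 - 44777/(-26738) = (98*(-18))*(1/25439) - 44777*(-1/26738) = -1764*1/25439 + 44777/26738 = -1764/25439 + 44777/26738 = 1091916271/680187982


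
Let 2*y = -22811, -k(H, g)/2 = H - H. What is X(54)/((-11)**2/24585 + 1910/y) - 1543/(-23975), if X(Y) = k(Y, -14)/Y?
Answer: 1543/23975 ≈ 0.064359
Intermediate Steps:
k(H, g) = 0 (k(H, g) = -2*(H - H) = -2*0 = 0)
X(Y) = 0 (X(Y) = 0/Y = 0)
y = -22811/2 (y = (1/2)*(-22811) = -22811/2 ≈ -11406.)
X(54)/((-11)**2/24585 + 1910/y) - 1543/(-23975) = 0/((-11)**2/24585 + 1910/(-22811/2)) - 1543/(-23975) = 0/(121*(1/24585) + 1910*(-2/22811)) - 1543*(-1/23975) = 0/(11/2235 - 3820/22811) + 1543/23975 = 0/(-8286779/50982585) + 1543/23975 = 0*(-50982585/8286779) + 1543/23975 = 0 + 1543/23975 = 1543/23975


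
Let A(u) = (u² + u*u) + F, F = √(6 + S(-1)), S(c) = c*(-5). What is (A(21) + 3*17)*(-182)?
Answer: -169806 - 182*√11 ≈ -1.7041e+5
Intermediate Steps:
S(c) = -5*c
F = √11 (F = √(6 - 5*(-1)) = √(6 + 5) = √11 ≈ 3.3166)
A(u) = √11 + 2*u² (A(u) = (u² + u*u) + √11 = (u² + u²) + √11 = 2*u² + √11 = √11 + 2*u²)
(A(21) + 3*17)*(-182) = ((√11 + 2*21²) + 3*17)*(-182) = ((√11 + 2*441) + 51)*(-182) = ((√11 + 882) + 51)*(-182) = ((882 + √11) + 51)*(-182) = (933 + √11)*(-182) = -169806 - 182*√11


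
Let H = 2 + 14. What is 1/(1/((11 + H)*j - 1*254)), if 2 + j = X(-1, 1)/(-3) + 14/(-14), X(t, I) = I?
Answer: -344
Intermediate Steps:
H = 16
j = -10/3 (j = -2 + (1/(-3) + 14/(-14)) = -2 + (1*(-⅓) + 14*(-1/14)) = -2 + (-⅓ - 1) = -2 - 4/3 = -10/3 ≈ -3.3333)
1/(1/((11 + H)*j - 1*254)) = 1/(1/((11 + 16)*(-10/3) - 1*254)) = 1/(1/(27*(-10/3) - 254)) = 1/(1/(-90 - 254)) = 1/(1/(-344)) = 1/(-1/344) = -344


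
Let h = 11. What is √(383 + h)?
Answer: √394 ≈ 19.849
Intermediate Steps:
√(383 + h) = √(383 + 11) = √394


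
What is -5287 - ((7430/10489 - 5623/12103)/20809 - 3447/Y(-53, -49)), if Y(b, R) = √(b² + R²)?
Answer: -13966501754735804/2641668568903 + 3447*√5210/5210 ≈ -5239.2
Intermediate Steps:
Y(b, R) = √(R² + b²)
-5287 - ((7430/10489 - 5623/12103)/20809 - 3447/Y(-53, -49)) = -5287 - ((7430/10489 - 5623/12103)/20809 - 3447/√((-49)² + (-53)²)) = -5287 - ((7430*(1/10489) - 5623*1/12103)*(1/20809) - 3447/√(2401 + 2809)) = -5287 - ((7430/10489 - 5623/12103)*(1/20809) - 3447*√5210/5210) = -5287 - ((30945643/126948367)*(1/20809) - 3447*√5210/5210) = -5287 - (30945643/2641668568903 - 3447*√5210/5210) = -5287 + (-30945643/2641668568903 + 3447*√5210/5210) = -13966501754735804/2641668568903 + 3447*√5210/5210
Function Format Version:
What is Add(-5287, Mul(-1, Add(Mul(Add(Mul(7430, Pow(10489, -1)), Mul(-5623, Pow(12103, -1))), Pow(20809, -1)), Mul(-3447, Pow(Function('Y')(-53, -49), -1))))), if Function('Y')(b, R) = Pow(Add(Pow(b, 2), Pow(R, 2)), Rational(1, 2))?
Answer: Add(Rational(-13966501754735804, 2641668568903), Mul(Rational(3447, 5210), Pow(5210, Rational(1, 2)))) ≈ -5239.2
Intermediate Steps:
Function('Y')(b, R) = Pow(Add(Pow(R, 2), Pow(b, 2)), Rational(1, 2))
Add(-5287, Mul(-1, Add(Mul(Add(Mul(7430, Pow(10489, -1)), Mul(-5623, Pow(12103, -1))), Pow(20809, -1)), Mul(-3447, Pow(Function('Y')(-53, -49), -1))))) = Add(-5287, Mul(-1, Add(Mul(Add(Mul(7430, Pow(10489, -1)), Mul(-5623, Pow(12103, -1))), Pow(20809, -1)), Mul(-3447, Pow(Pow(Add(Pow(-49, 2), Pow(-53, 2)), Rational(1, 2)), -1))))) = Add(-5287, Mul(-1, Add(Mul(Add(Mul(7430, Rational(1, 10489)), Mul(-5623, Rational(1, 12103))), Rational(1, 20809)), Mul(-3447, Pow(Pow(Add(2401, 2809), Rational(1, 2)), -1))))) = Add(-5287, Mul(-1, Add(Mul(Add(Rational(7430, 10489), Rational(-5623, 12103)), Rational(1, 20809)), Mul(-3447, Pow(Pow(5210, Rational(1, 2)), -1))))) = Add(-5287, Mul(-1, Add(Mul(Rational(30945643, 126948367), Rational(1, 20809)), Mul(-3447, Mul(Rational(1, 5210), Pow(5210, Rational(1, 2))))))) = Add(-5287, Mul(-1, Add(Rational(30945643, 2641668568903), Mul(Rational(-3447, 5210), Pow(5210, Rational(1, 2)))))) = Add(-5287, Add(Rational(-30945643, 2641668568903), Mul(Rational(3447, 5210), Pow(5210, Rational(1, 2))))) = Add(Rational(-13966501754735804, 2641668568903), Mul(Rational(3447, 5210), Pow(5210, Rational(1, 2))))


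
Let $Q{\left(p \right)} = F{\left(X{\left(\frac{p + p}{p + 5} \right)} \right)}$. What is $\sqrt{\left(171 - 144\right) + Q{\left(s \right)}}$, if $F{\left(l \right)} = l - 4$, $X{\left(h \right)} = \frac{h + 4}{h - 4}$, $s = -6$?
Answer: $5$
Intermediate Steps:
$X{\left(h \right)} = \frac{4 + h}{-4 + h}$
$F{\left(l \right)} = -4 + l$
$Q{\left(p \right)} = -4 + \frac{4 + \frac{2 p}{5 + p}}{-4 + \frac{2 p}{5 + p}}$ ($Q{\left(p \right)} = -4 + \frac{4 + \frac{p + p}{p + 5}}{-4 + \frac{p + p}{p + 5}} = -4 + \frac{4 + \frac{2 p}{5 + p}}{-4 + \frac{2 p}{5 + p}}$)
$\sqrt{\left(171 - 144\right) + Q{\left(s \right)}} = \sqrt{\left(171 - 144\right) + \frac{50 + 7 \left(-6\right)}{-10 - -6}} = \sqrt{27 + \frac{50 - 42}{-10 + 6}} = \sqrt{27 + \frac{1}{-4} \cdot 8} = \sqrt{27 - 2} = \sqrt{25} = 5$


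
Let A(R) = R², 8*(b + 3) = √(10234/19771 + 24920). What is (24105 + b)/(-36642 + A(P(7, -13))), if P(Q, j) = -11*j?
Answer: -24102/16193 - √33706719606/150659672 ≈ -1.4896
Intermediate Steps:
b = -3 + √33706719606/9304 (b = -3 + √(10234/19771 + 24920)/8 = -3 + √(10234*(1/19771) + 24920)/8 = -3 + √(602/1163 + 24920)/8 = -3 + √(28982562/1163)/8 = -3 + (√33706719606/1163)/8 = -3 + √33706719606/9304 ≈ 16.733)
(24105 + b)/(-36642 + A(P(7, -13))) = (24105 + (-3 + √33706719606/9304))/(-36642 + (-11*(-13))²) = (24102 + √33706719606/9304)/(-36642 + 143²) = (24102 + √33706719606/9304)/(-36642 + 20449) = (24102 + √33706719606/9304)/(-16193) = (24102 + √33706719606/9304)*(-1/16193) = -24102/16193 - √33706719606/150659672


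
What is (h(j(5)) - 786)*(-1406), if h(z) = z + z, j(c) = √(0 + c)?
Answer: 1105116 - 2812*√5 ≈ 1.0988e+6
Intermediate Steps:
j(c) = √c
h(z) = 2*z
(h(j(5)) - 786)*(-1406) = (2*√5 - 786)*(-1406) = (-786 + 2*√5)*(-1406) = 1105116 - 2812*√5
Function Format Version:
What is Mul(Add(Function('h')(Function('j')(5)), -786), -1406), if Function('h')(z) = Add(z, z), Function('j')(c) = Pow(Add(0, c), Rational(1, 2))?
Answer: Add(1105116, Mul(-2812, Pow(5, Rational(1, 2)))) ≈ 1.0988e+6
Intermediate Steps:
Function('j')(c) = Pow(c, Rational(1, 2))
Function('h')(z) = Mul(2, z)
Mul(Add(Function('h')(Function('j')(5)), -786), -1406) = Mul(Add(Mul(2, Pow(5, Rational(1, 2))), -786), -1406) = Mul(Add(-786, Mul(2, Pow(5, Rational(1, 2)))), -1406) = Add(1105116, Mul(-2812, Pow(5, Rational(1, 2))))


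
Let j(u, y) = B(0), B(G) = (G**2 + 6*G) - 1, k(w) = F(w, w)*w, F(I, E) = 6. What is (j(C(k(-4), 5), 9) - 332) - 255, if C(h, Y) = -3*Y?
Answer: -588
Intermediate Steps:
k(w) = 6*w
B(G) = -1 + G**2 + 6*G
j(u, y) = -1 (j(u, y) = -1 + 0**2 + 6*0 = -1 + 0 + 0 = -1)
(j(C(k(-4), 5), 9) - 332) - 255 = (-1 - 332) - 255 = -333 - 255 = -588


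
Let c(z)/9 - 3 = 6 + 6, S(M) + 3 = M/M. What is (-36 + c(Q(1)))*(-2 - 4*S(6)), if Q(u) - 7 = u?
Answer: 594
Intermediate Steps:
S(M) = -2 (S(M) = -3 + M/M = -3 + 1 = -2)
Q(u) = 7 + u
c(z) = 135 (c(z) = 27 + 9*(6 + 6) = 27 + 9*12 = 27 + 108 = 135)
(-36 + c(Q(1)))*(-2 - 4*S(6)) = (-36 + 135)*(-2 - 4*(-2)) = 99*(-2 + 8) = 99*6 = 594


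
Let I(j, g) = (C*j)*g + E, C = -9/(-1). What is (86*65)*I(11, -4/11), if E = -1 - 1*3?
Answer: -223600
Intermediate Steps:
E = -4 (E = -1 - 3 = -4)
C = 9 (C = -9*(-1) = 9)
I(j, g) = -4 + 9*g*j (I(j, g) = (9*j)*g - 4 = 9*g*j - 4 = -4 + 9*g*j)
(86*65)*I(11, -4/11) = (86*65)*(-4 + 9*(-4/11)*11) = 5590*(-4 + 9*(-4*1/11)*11) = 5590*(-4 + 9*(-4/11)*11) = 5590*(-4 - 36) = 5590*(-40) = -223600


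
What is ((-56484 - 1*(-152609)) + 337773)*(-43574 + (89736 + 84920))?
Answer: 56876217636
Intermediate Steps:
((-56484 - 1*(-152609)) + 337773)*(-43574 + (89736 + 84920)) = ((-56484 + 152609) + 337773)*(-43574 + 174656) = (96125 + 337773)*131082 = 433898*131082 = 56876217636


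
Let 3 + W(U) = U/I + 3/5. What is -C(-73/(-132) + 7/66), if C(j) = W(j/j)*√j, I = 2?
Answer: 19*√319/220 ≈ 1.5425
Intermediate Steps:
W(U) = -12/5 + U/2 (W(U) = -3 + (U/2 + 3/5) = -3 + (U*(½) + 3*(⅕)) = -3 + (U/2 + ⅗) = -3 + (⅗ + U/2) = -12/5 + U/2)
C(j) = -19*√j/10 (C(j) = (-12/5 + (j/j)/2)*√j = (-12/5 + (½)*1)*√j = (-12/5 + ½)*√j = -19*√j/10)
-C(-73/(-132) + 7/66) = -(-19)*√(-73/(-132) + 7/66)/10 = -(-19)*√(-73*(-1/132) + 7*(1/66))/10 = -(-19)*√(73/132 + 7/66)/10 = -(-19)*√(29/44)/10 = -(-19)*√319/22/10 = -(-19)*√319/220 = 19*√319/220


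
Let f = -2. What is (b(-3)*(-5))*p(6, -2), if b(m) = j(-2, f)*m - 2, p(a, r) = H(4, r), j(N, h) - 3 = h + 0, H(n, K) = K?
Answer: -50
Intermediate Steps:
j(N, h) = 3 + h (j(N, h) = 3 + (h + 0) = 3 + h)
p(a, r) = r
b(m) = -2 + m (b(m) = (3 - 2)*m - 2 = 1*m - 2 = m - 2 = -2 + m)
(b(-3)*(-5))*p(6, -2) = ((-2 - 3)*(-5))*(-2) = -5*(-5)*(-2) = 25*(-2) = -50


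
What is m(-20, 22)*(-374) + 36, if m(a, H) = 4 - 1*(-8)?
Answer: -4452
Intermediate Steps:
m(a, H) = 12 (m(a, H) = 4 + 8 = 12)
m(-20, 22)*(-374) + 36 = 12*(-374) + 36 = -4488 + 36 = -4452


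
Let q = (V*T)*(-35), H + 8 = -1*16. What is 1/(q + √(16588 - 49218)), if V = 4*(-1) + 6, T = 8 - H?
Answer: -224/505023 - I*√32630/5050230 ≈ -0.00044354 - 3.5768e-5*I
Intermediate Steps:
H = -24 (H = -8 - 1*16 = -8 - 16 = -24)
T = 32 (T = 8 - 1*(-24) = 8 + 24 = 32)
V = 2 (V = -4 + 6 = 2)
q = -2240 (q = (2*32)*(-35) = 64*(-35) = -2240)
1/(q + √(16588 - 49218)) = 1/(-2240 + √(16588 - 49218)) = 1/(-2240 + √(-32630)) = 1/(-2240 + I*√32630)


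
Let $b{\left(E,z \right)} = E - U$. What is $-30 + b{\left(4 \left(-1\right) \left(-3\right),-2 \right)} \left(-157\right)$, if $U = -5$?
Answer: $-2699$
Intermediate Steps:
$b{\left(E,z \right)} = 5 + E$ ($b{\left(E,z \right)} = E - -5 = E + 5 = 5 + E$)
$-30 + b{\left(4 \left(-1\right) \left(-3\right),-2 \right)} \left(-157\right) = -30 + \left(5 + 4 \left(-1\right) \left(-3\right)\right) \left(-157\right) = -30 + \left(5 - -12\right) \left(-157\right) = -30 + \left(5 + 12\right) \left(-157\right) = -30 + 17 \left(-157\right) = -30 - 2669 = -2699$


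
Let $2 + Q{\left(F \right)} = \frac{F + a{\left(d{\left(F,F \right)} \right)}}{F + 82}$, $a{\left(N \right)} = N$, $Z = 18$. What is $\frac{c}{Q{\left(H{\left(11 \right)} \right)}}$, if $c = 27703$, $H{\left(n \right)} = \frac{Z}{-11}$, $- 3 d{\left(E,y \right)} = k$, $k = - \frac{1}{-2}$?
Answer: $- \frac{8643336}{631} \approx -13698.0$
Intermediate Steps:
$k = \frac{1}{2}$ ($k = \left(-1\right) \left(- \frac{1}{2}\right) = \frac{1}{2} \approx 0.5$)
$d{\left(E,y \right)} = - \frac{1}{6}$ ($d{\left(E,y \right)} = \left(- \frac{1}{3}\right) \frac{1}{2} = - \frac{1}{6}$)
$H{\left(n \right)} = - \frac{18}{11}$ ($H{\left(n \right)} = \frac{18}{-11} = 18 \left(- \frac{1}{11}\right) = - \frac{18}{11}$)
$Q{\left(F \right)} = -2 + \frac{- \frac{1}{6} + F}{82 + F}$ ($Q{\left(F \right)} = -2 + \frac{F - \frac{1}{6}}{F + 82} = -2 + \frac{- \frac{1}{6} + F}{82 + F}$)
$\frac{c}{Q{\left(H{\left(11 \right)} \right)}} = \frac{27703}{\frac{1}{82 - \frac{18}{11}} \left(- \frac{985}{6} - - \frac{18}{11}\right)} = \frac{27703}{\frac{1}{\frac{884}{11}} \left(- \frac{985}{6} + \frac{18}{11}\right)} = \frac{27703}{\frac{11}{884} \left(- \frac{10727}{66}\right)} = \frac{27703}{- \frac{631}{312}} = 27703 \left(- \frac{312}{631}\right) = - \frac{8643336}{631}$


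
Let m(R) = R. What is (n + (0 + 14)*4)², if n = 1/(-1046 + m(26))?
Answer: 3262580161/1040400 ≈ 3135.9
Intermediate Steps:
n = -1/1020 (n = 1/(-1046 + 26) = 1/(-1020) = -1/1020 ≈ -0.00098039)
(n + (0 + 14)*4)² = (-1/1020 + (0 + 14)*4)² = (-1/1020 + 14*4)² = (-1/1020 + 56)² = (57119/1020)² = 3262580161/1040400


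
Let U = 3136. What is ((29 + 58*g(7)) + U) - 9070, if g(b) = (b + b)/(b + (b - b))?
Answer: -5789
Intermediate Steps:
g(b) = 2 (g(b) = (2*b)/(b + 0) = (2*b)/b = 2)
((29 + 58*g(7)) + U) - 9070 = ((29 + 58*2) + 3136) - 9070 = ((29 + 116) + 3136) - 9070 = (145 + 3136) - 9070 = 3281 - 9070 = -5789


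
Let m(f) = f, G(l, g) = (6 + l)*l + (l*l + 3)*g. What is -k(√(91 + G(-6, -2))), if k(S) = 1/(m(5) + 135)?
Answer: -1/140 ≈ -0.0071429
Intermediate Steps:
G(l, g) = g*(3 + l²) + l*(6 + l) (G(l, g) = l*(6 + l) + (l² + 3)*g = l*(6 + l) + (3 + l²)*g = l*(6 + l) + g*(3 + l²) = g*(3 + l²) + l*(6 + l))
k(S) = 1/140 (k(S) = 1/(5 + 135) = 1/140)
-k(√(91 + G(-6, -2))) = -1*1/140 = -1/140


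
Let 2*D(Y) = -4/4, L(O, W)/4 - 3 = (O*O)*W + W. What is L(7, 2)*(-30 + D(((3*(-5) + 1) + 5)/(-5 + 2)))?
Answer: -12566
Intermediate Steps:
L(O, W) = 12 + 4*W + 4*W*O**2 (L(O, W) = 12 + 4*((O*O)*W + W) = 12 + 4*(O**2*W + W) = 12 + 4*(W*O**2 + W) = 12 + 4*(W + W*O**2) = 12 + (4*W + 4*W*O**2) = 12 + 4*W + 4*W*O**2)
D(Y) = -1/2 (D(Y) = (-4/4)/2 = (-4*1/4)/2 = (1/2)*(-1) = -1/2)
L(7, 2)*(-30 + D(((3*(-5) + 1) + 5)/(-5 + 2))) = (12 + 4*2 + 4*2*7**2)*(-30 - 1/2) = (12 + 8 + 4*2*49)*(-61/2) = (12 + 8 + 392)*(-61/2) = 412*(-61/2) = -12566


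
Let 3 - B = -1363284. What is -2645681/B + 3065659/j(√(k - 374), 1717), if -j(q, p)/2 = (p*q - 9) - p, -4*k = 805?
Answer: -3551447658406217/9264174673388691 + 5263736503*I*√2301/6795469093 ≈ -0.38335 + 37.156*I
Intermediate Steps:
B = 1363287 (B = 3 - 1*(-1363284) = 3 + 1363284 = 1363287)
k = -805/4 (k = -¼*805 = -805/4 ≈ -201.25)
j(q, p) = 18 + 2*p - 2*p*q (j(q, p) = -2*((p*q - 9) - p) = -2*((-9 + p*q) - p) = -2*(-9 - p + p*q) = 18 + 2*p - 2*p*q)
-2645681/B + 3065659/j(√(k - 374), 1717) = -2645681/1363287 + 3065659/(18 + 2*1717 - 2*1717*√(-805/4 - 374)) = -2645681*1/1363287 + 3065659/(18 + 3434 - 2*1717*√(-2301/4)) = -2645681/1363287 + 3065659/(18 + 3434 - 2*1717*I*√2301/2) = -2645681/1363287 + 3065659/(18 + 3434 - 1717*I*√2301) = -2645681/1363287 + 3065659/(3452 - 1717*I*√2301)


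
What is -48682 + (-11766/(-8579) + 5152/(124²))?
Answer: -401340736194/8244419 ≈ -48680.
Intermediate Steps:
-48682 + (-11766/(-8579) + 5152/(124²)) = -48682 + (-11766*(-1/8579) + 5152/15376) = -48682 + (11766/8579 + 5152*(1/15376)) = -48682 + (11766/8579 + 322/961) = -48682 + 14069564/8244419 = -401340736194/8244419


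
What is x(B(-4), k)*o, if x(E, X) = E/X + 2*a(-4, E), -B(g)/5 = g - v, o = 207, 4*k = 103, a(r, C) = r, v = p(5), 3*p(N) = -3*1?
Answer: -158148/103 ≈ -1535.4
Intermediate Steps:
p(N) = -1 (p(N) = (-3*1)/3 = (⅓)*(-3) = -1)
v = -1
k = 103/4 (k = (¼)*103 = 103/4 ≈ 25.750)
B(g) = -5 - 5*g (B(g) = -5*(g - 1*(-1)) = -5*(g + 1) = -5*(1 + g) = -5 - 5*g)
x(E, X) = -8 + E/X (x(E, X) = E/X + 2*(-4) = E/X - 8 = -8 + E/X)
x(B(-4), k)*o = (-8 + (-5 - 5*(-4))/(103/4))*207 = (-8 + (-5 + 20)*(4/103))*207 = (-8 + 15*(4/103))*207 = (-8 + 60/103)*207 = -764/103*207 = -158148/103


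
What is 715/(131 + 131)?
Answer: 715/262 ≈ 2.7290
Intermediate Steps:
715/(131 + 131) = 715/262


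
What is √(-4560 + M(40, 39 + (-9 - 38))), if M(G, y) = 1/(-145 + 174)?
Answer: I*√3834931/29 ≈ 67.527*I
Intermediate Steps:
M(G, y) = 1/29
√(-4560 + M(40, 39 + (-9 - 38))) = √(-4560 + 1/29) = √(-132239/29) = I*√3834931/29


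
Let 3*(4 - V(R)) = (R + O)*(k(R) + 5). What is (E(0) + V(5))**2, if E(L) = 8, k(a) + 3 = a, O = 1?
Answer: 4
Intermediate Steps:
k(a) = -3 + a
V(R) = 4 - (1 + R)*(2 + R)/3 (V(R) = 4 - (R + 1)*((-3 + R) + 5)/3 = 4 - (1 + R)*(2 + R)/3)
(E(0) + V(5))**2 = (8 + (10/3 - 1*5 - 1/3*5**2))**2 = (8 + (10/3 - 5 - 1/3*25))**2 = (8 + (10/3 - 5 - 25/3))**2 = (8 - 10)**2 = (-2)**2 = 4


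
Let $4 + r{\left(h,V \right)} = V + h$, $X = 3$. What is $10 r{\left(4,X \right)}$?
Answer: $30$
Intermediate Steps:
$r{\left(h,V \right)} = -4 + V + h$ ($r{\left(h,V \right)} = -4 + \left(V + h\right) = -4 + V + h$)
$10 r{\left(4,X \right)} = 10 \left(-4 + 3 + 4\right) = 10 \cdot 3 = 30$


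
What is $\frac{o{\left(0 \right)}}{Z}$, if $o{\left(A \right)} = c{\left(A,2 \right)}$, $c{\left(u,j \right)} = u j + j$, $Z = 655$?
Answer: $\frac{2}{655} \approx 0.0030534$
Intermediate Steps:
$c{\left(u,j \right)} = j + j u$ ($c{\left(u,j \right)} = j u + j = j + j u$)
$o{\left(A \right)} = 2 + 2 A$ ($o{\left(A \right)} = 2 \left(1 + A\right) = 2 + 2 A$)
$\frac{o{\left(0 \right)}}{Z} = \frac{2 + 2 \cdot 0}{655} = \left(2 + 0\right) \frac{1}{655} = 2 \cdot \frac{1}{655} = \frac{2}{655}$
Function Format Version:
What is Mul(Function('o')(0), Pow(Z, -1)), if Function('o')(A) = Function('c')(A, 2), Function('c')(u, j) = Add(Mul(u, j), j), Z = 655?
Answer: Rational(2, 655) ≈ 0.0030534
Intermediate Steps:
Function('c')(u, j) = Add(j, Mul(j, u)) (Function('c')(u, j) = Add(Mul(j, u), j) = Add(j, Mul(j, u)))
Function('o')(A) = Add(2, Mul(2, A)) (Function('o')(A) = Mul(2, Add(1, A)) = Add(2, Mul(2, A)))
Mul(Function('o')(0), Pow(Z, -1)) = Mul(Add(2, Mul(2, 0)), Pow(655, -1)) = Mul(Add(2, 0), Rational(1, 655)) = Mul(2, Rational(1, 655)) = Rational(2, 655)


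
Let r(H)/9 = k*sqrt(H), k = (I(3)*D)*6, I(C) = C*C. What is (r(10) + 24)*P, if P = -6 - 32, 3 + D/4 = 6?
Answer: -912 - 221616*sqrt(10) ≈ -7.0172e+5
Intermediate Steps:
I(C) = C**2
D = 12 (D = -12 + 4*6 = -12 + 24 = 12)
k = 648 (k = (3**2*12)*6 = (9*12)*6 = 108*6 = 648)
P = -38
r(H) = 5832*sqrt(H) (r(H) = 9*(648*sqrt(H)) = 5832*sqrt(H))
(r(10) + 24)*P = (5832*sqrt(10) + 24)*(-38) = (24 + 5832*sqrt(10))*(-38) = -912 - 221616*sqrt(10)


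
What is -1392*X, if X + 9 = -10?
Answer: 26448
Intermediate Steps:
X = -19 (X = -9 - 10 = -19)
-1392*X = -1392*(-19) = -48*(-551) = 26448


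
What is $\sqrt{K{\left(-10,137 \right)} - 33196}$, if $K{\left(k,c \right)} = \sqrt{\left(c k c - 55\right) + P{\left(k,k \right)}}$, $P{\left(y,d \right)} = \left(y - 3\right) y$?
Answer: $\sqrt{-33196 + i \sqrt{187615}} \approx 1.189 + 182.2 i$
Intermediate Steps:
$P{\left(y,d \right)} = y \left(-3 + y\right)$ ($P{\left(y,d \right)} = \left(-3 + y\right) y = y \left(-3 + y\right)$)
$K{\left(k,c \right)} = \sqrt{-55 + k c^{2} + k \left(-3 + k\right)}$ ($K{\left(k,c \right)} = \sqrt{\left(c k c - 55\right) + k \left(-3 + k\right)} = \sqrt{\left(k c^{2} - 55\right) + k \left(-3 + k\right)} = \sqrt{\left(-55 + k c^{2}\right) + k \left(-3 + k\right)} = \sqrt{-55 + k c^{2} + k \left(-3 + k\right)}$)
$\sqrt{K{\left(-10,137 \right)} - 33196} = \sqrt{\sqrt{-55 - 10 \cdot 137^{2} - 10 \left(-3 - 10\right)} - 33196} = \sqrt{\sqrt{-55 - 187690 - -130} - 33196} = \sqrt{\sqrt{-55 - 187690 + 130} - 33196} = \sqrt{\sqrt{-187615} - 33196} = \sqrt{i \sqrt{187615} - 33196} = \sqrt{-33196 + i \sqrt{187615}}$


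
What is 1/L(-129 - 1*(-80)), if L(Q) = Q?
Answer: -1/49 ≈ -0.020408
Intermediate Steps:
1/L(-129 - 1*(-80)) = 1/(-129 - 1*(-80)) = 1/(-129 + 80) = 1/(-49) = -1/49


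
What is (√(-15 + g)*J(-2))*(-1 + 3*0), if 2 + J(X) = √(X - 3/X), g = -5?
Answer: √10 + 4*I*√5 ≈ 3.1623 + 8.9443*I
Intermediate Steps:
J(X) = -2 + √(X - 3/X)
(√(-15 + g)*J(-2))*(-1 + 3*0) = (√(-15 - 5)*(-2 + √(-2 - 3/(-2))))*(-1 + 3*0) = (√(-20)*(-2 + √(-2 - 3*(-½))))*(-1 + 0) = ((2*I*√5)*(-2 + √(-2 + 3/2)))*(-1) = ((2*I*√5)*(-2 + √(-½)))*(-1) = ((2*I*√5)*(-2 + I*√2/2))*(-1) = (2*I*√5*(-2 + I*√2/2))*(-1) = -2*I*√5*(-2 + I*√2/2)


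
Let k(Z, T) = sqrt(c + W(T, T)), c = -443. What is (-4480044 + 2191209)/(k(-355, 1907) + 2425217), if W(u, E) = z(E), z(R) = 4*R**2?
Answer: -292153765905/309561207944 + 120465*sqrt(14546153)/309561207944 ≈ -0.94228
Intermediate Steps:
W(u, E) = 4*E**2
k(Z, T) = sqrt(-443 + 4*T**2)
(-4480044 + 2191209)/(k(-355, 1907) + 2425217) = (-4480044 + 2191209)/(sqrt(-443 + 4*1907**2) + 2425217) = -2288835/(sqrt(-443 + 4*3636649) + 2425217) = -2288835/(sqrt(-443 + 14546596) + 2425217) = -2288835/(sqrt(14546153) + 2425217) = -2288835/(2425217 + sqrt(14546153))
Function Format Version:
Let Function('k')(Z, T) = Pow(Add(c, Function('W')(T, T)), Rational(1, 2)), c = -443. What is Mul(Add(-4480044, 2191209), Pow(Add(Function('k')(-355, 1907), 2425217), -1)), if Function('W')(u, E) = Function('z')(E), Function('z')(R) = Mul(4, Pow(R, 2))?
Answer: Add(Rational(-292153765905, 309561207944), Mul(Rational(120465, 309561207944), Pow(14546153, Rational(1, 2)))) ≈ -0.94228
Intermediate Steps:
Function('W')(u, E) = Mul(4, Pow(E, 2))
Function('k')(Z, T) = Pow(Add(-443, Mul(4, Pow(T, 2))), Rational(1, 2))
Mul(Add(-4480044, 2191209), Pow(Add(Function('k')(-355, 1907), 2425217), -1)) = Mul(Add(-4480044, 2191209), Pow(Add(Pow(Add(-443, Mul(4, Pow(1907, 2))), Rational(1, 2)), 2425217), -1)) = Mul(-2288835, Pow(Add(Pow(Add(-443, Mul(4, 3636649)), Rational(1, 2)), 2425217), -1)) = Mul(-2288835, Pow(Add(Pow(Add(-443, 14546596), Rational(1, 2)), 2425217), -1)) = Mul(-2288835, Pow(Add(Pow(14546153, Rational(1, 2)), 2425217), -1)) = Mul(-2288835, Pow(Add(2425217, Pow(14546153, Rational(1, 2))), -1))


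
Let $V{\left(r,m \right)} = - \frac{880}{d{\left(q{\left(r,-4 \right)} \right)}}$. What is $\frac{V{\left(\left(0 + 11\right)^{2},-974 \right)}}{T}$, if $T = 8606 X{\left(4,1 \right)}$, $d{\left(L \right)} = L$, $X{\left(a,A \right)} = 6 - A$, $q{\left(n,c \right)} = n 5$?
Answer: $- \frac{8}{236665} \approx -3.3803 \cdot 10^{-5}$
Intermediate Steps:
$q{\left(n,c \right)} = 5 n$
$T = 43030$ ($T = 8606 \left(6 - 1\right) = 8606 \cdot 5 = 43030$)
$V{\left(r,m \right)} = - \frac{176}{r}$ ($V{\left(r,m \right)} = - \frac{880}{5 r} = - 880 \frac{1}{5 r} = - \frac{176}{r}$)
$\frac{V{\left(\left(0 + 11\right)^{2},-974 \right)}}{T} = \frac{\left(-176\right) \frac{1}{\left(0 + 11\right)^{2}}}{43030} = - \frac{176}{11^{2}} \cdot \frac{1}{43030} = - \frac{176}{121} \cdot \frac{1}{43030} = \left(-176\right) \frac{1}{121} \cdot \frac{1}{43030} = \left(- \frac{16}{11}\right) \frac{1}{43030} = - \frac{8}{236665}$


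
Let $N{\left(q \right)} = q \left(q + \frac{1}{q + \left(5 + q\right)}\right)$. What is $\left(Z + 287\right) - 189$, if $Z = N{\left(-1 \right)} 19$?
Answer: $\frac{332}{3} \approx 110.67$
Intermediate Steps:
$N{\left(q \right)} = q \left(q + \frac{1}{5 + 2 q}\right)$
$Z = \frac{38}{3}$ ($Z = - \frac{1 + 2 \left(-1\right)^{2} + 5 \left(-1\right)}{5 + 2 \left(-1\right)} 19 = - \frac{1 + 2 \cdot 1 - 5}{5 - 2} \cdot 19 = - \frac{1 + 2 - 5}{3} \cdot 19 = \left(-1\right) \frac{1}{3} \left(-2\right) 19 = \frac{2}{3} \cdot 19 = \frac{38}{3} \approx 12.667$)
$\left(Z + 287\right) - 189 = \left(\frac{38}{3} + 287\right) - 189 = \frac{899}{3} - 189 = \frac{332}{3}$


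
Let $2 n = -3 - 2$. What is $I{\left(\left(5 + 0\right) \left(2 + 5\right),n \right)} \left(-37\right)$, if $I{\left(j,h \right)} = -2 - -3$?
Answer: $-37$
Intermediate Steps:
$n = - \frac{5}{2}$ ($n = \frac{-3 - 2}{2} = \frac{1}{2} \left(-5\right) = - \frac{5}{2} \approx -2.5$)
$I{\left(j,h \right)} = 1$ ($I{\left(j,h \right)} = -2 + 3 = 1$)
$I{\left(\left(5 + 0\right) \left(2 + 5\right),n \right)} \left(-37\right) = 1 \left(-37\right) = -37$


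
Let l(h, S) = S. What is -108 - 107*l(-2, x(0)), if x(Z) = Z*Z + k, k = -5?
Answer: 427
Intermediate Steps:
x(Z) = -5 + Z**2 (x(Z) = Z*Z - 5 = Z**2 - 5 = -5 + Z**2)
-108 - 107*l(-2, x(0)) = -108 - 107*(-5 + 0**2) = -108 - 107*(-5 + 0) = -108 - 107*(-5) = -108 + 535 = 427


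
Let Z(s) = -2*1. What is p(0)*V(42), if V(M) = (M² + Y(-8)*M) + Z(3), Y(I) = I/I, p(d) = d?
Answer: 0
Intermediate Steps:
Z(s) = -2
Y(I) = 1
V(M) = -2 + M + M² (V(M) = (M² + 1*M) - 2 = (M² + M) - 2 = (M + M²) - 2 = -2 + M + M²)
p(0)*V(42) = 0*(-2 + 42 + 42²) = 0*(-2 + 42 + 1764) = 0*1804 = 0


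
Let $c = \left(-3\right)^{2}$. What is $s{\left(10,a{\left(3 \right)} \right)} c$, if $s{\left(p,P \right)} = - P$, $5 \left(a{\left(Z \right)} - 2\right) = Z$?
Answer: $- \frac{117}{5} \approx -23.4$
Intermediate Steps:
$a{\left(Z \right)} = 2 + \frac{Z}{5}$
$c = 9$
$s{\left(10,a{\left(3 \right)} \right)} c = - (2 + \frac{1}{5} \cdot 3) 9 = - (2 + \frac{3}{5}) 9 = \left(-1\right) \frac{13}{5} \cdot 9 = \left(- \frac{13}{5}\right) 9 = - \frac{117}{5}$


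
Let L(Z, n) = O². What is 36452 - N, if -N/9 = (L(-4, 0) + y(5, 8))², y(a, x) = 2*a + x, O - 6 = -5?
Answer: 39701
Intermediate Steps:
O = 1 (O = 6 - 5 = 1)
y(a, x) = x + 2*a
L(Z, n) = 1 (L(Z, n) = 1² = 1)
N = -3249 (N = -9*(1 + (8 + 2*5))² = -9*(1 + (8 + 10))² = -9*(1 + 18)² = -9*19² = -9*361 = -3249)
36452 - N = 36452 - 1*(-3249) = 36452 + 3249 = 39701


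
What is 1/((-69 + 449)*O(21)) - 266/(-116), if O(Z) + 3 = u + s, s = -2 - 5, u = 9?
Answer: 25241/11020 ≈ 2.2905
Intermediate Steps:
s = -7
O(Z) = -1 (O(Z) = -3 + (9 - 7) = -3 + 2 = -1)
1/((-69 + 449)*O(21)) - 266/(-116) = 1/((-69 + 449)*(-1)) - 266/(-116) = -1/380 - 266*(-1/116) = (1/380)*(-1) + 133/58 = -1/380 + 133/58 = 25241/11020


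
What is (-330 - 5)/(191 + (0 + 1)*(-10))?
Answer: -335/181 ≈ -1.8508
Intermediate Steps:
(-330 - 5)/(191 + (0 + 1)*(-10)) = -335/(191 + 1*(-10)) = -335/(191 - 10) = -335/181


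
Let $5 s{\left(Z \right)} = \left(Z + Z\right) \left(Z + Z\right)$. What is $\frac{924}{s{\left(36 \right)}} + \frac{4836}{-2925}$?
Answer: $- \frac{8231}{10800} \approx -0.76213$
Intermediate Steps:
$s{\left(Z \right)} = \frac{4 Z^{2}}{5}$ ($s{\left(Z \right)} = \frac{\left(Z + Z\right) \left(Z + Z\right)}{5} = \frac{2 Z 2 Z}{5} = \frac{4 Z^{2}}{5}$)
$\frac{924}{s{\left(36 \right)}} + \frac{4836}{-2925} = \frac{924}{\frac{4}{5} \cdot 36^{2}} + \frac{4836}{-2925} = \frac{924}{\frac{4}{5} \cdot 1296} + 4836 \left(- \frac{1}{2925}\right) = \frac{924}{\frac{5184}{5}} - \frac{124}{75} = 924 \cdot \frac{5}{5184} - \frac{124}{75} = \frac{385}{432} - \frac{124}{75} = - \frac{8231}{10800}$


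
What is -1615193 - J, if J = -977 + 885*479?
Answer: -2038131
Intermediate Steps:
J = 422938 (J = -977 + 423915 = 422938)
-1615193 - J = -1615193 - 1*422938 = -1615193 - 422938 = -2038131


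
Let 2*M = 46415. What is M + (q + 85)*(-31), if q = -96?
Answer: 47097/2 ≈ 23549.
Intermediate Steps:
M = 46415/2 (M = (½)*46415 = 46415/2 ≈ 23208.)
M + (q + 85)*(-31) = 46415/2 + (-96 + 85)*(-31) = 46415/2 - 11*(-31) = 46415/2 + 341 = 47097/2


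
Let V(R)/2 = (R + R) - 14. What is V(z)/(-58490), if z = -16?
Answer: 46/29245 ≈ 0.0015729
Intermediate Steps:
V(R) = -28 + 4*R (V(R) = 2*((R + R) - 14) = 2*(2*R - 14) = 2*(-14 + 2*R) = -28 + 4*R)
V(z)/(-58490) = (-28 + 4*(-16))/(-58490) = (-28 - 64)*(-1/58490) = -92*(-1/58490) = 46/29245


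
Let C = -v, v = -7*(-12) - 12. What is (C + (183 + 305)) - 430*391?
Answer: -167714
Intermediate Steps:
v = 72 (v = 84 - 12 = 72)
C = -72 (C = -1*72 = -72)
(C + (183 + 305)) - 430*391 = (-72 + (183 + 305)) - 430*391 = (-72 + 488) - 168130 = 416 - 168130 = -167714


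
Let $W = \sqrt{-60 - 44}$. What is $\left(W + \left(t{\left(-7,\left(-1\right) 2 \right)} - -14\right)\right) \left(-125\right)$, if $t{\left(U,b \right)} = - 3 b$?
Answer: $-2500 - 250 i \sqrt{26} \approx -2500.0 - 1274.8 i$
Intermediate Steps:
$W = 2 i \sqrt{26}$ ($W = \sqrt{-104} = 2 i \sqrt{26} \approx 10.198 i$)
$\left(W + \left(t{\left(-7,\left(-1\right) 2 \right)} - -14\right)\right) \left(-125\right) = \left(2 i \sqrt{26} - \left(-14 + 3 \left(\left(-1\right) 2\right)\right)\right) \left(-125\right) = \left(2 i \sqrt{26} + \left(\left(-3\right) \left(-2\right) + 14\right)\right) \left(-125\right) = \left(2 i \sqrt{26} + \left(6 + 14\right)\right) \left(-125\right) = \left(2 i \sqrt{26} + 20\right) \left(-125\right) = \left(20 + 2 i \sqrt{26}\right) \left(-125\right) = -2500 - 250 i \sqrt{26}$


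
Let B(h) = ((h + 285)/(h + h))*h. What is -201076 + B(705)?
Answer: -200581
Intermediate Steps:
B(h) = 285/2 + h/2 (B(h) = ((285 + h)/((2*h)))*h = ((285 + h)*(1/(2*h)))*h = ((285 + h)/(2*h))*h = 285/2 + h/2)
-201076 + B(705) = -201076 + (285/2 + (½)*705) = -201076 + (285/2 + 705/2) = -201076 + 495 = -200581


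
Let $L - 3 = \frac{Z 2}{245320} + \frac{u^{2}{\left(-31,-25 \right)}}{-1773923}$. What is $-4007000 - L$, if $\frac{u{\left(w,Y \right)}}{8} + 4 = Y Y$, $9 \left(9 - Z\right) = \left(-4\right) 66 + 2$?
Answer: $- \frac{7846904987528830889}{1958304556620} \approx -4.007 \cdot 10^{6}$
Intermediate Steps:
$Z = \frac{343}{9}$ ($Z = 9 - \frac{\left(-4\right) 66 + 2}{9} = 9 - \frac{-264 + 2}{9} = 9 - - \frac{262}{9} = 9 + \frac{262}{9} = \frac{343}{9} \approx 38.111$)
$u{\left(w,Y \right)} = -32 + 8 Y^{2}$ ($u{\left(w,Y \right)} = -32 + 8 Y Y = -32 + 8 Y^{2}$)
$L = - \frac{21370847509111}{1958304556620}$ ($L = 3 + \left(\frac{\frac{343}{9} \cdot 2}{245320} + \frac{\left(-32 + 8 \left(-25\right)^{2}\right)^{2}}{-1773923}\right) = 3 + \left(\frac{686}{9} \cdot \frac{1}{245320} + \left(-32 + 8 \cdot 625\right)^{2} \left(- \frac{1}{1773923}\right)\right) = 3 + \left(\frac{343}{1103940} + \left(-32 + 5000\right)^{2} \left(- \frac{1}{1773923}\right)\right) = 3 + \left(\frac{343}{1103940} + 4968^{2} \left(- \frac{1}{1773923}\right)\right) = 3 + \left(\frac{343}{1103940} + 24681024 \left(- \frac{1}{1773923}\right)\right) = 3 + \left(\frac{343}{1103940} - \frac{24681024}{1773923}\right) = 3 - \frac{27245761178971}{1958304556620} = - \frac{21370847509111}{1958304556620} \approx -10.913$)
$-4007000 - L = -4007000 - - \frac{21370847509111}{1958304556620} = -4007000 + \frac{21370847509111}{1958304556620} = - \frac{7846904987528830889}{1958304556620}$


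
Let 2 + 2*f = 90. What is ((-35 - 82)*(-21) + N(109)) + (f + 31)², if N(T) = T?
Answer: 8191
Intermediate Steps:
f = 44 (f = -1 + (½)*90 = -1 + 45 = 44)
((-35 - 82)*(-21) + N(109)) + (f + 31)² = ((-35 - 82)*(-21) + 109) + (44 + 31)² = (-117*(-21) + 109) + 75² = (2457 + 109) + 5625 = 2566 + 5625 = 8191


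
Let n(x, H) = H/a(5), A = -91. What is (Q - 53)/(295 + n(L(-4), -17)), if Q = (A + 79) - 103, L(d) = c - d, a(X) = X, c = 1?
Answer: -140/243 ≈ -0.57613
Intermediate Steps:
L(d) = 1 - d
Q = -115 (Q = (-91 + 79) - 103 = -12 - 103 = -115)
n(x, H) = H/5
(Q - 53)/(295 + n(L(-4), -17)) = (-115 - 53)/(295 + (⅕)*(-17)) = -168/(295 - 17/5) = -168/1458/5 = -168*5/1458 = -140/243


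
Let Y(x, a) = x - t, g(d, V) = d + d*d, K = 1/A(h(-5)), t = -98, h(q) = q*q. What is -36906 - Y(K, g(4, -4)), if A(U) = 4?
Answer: -148017/4 ≈ -37004.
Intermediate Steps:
h(q) = q²
K = ¼ (K = 1/4 = ¼ ≈ 0.25000)
g(d, V) = d + d²
Y(x, a) = 98 + x (Y(x, a) = x - 1*(-98) = x + 98 = 98 + x)
-36906 - Y(K, g(4, -4)) = -36906 - (98 + ¼) = -36906 - 1*393/4 = -36906 - 393/4 = -148017/4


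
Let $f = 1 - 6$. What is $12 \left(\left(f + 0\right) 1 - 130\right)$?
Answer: $-1620$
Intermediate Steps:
$f = -5$ ($f = 1 - 6 = -5$)
$12 \left(\left(f + 0\right) 1 - 130\right) = 12 \left(\left(-5 + 0\right) 1 - 130\right) = 12 \left(\left(-5\right) 1 - 130\right) = 12 \left(-5 - 130\right) = 12 \left(-135\right) = -1620$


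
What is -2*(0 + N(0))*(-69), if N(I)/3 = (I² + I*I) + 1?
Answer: 414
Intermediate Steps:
N(I) = 3 + 6*I² (N(I) = 3*((I² + I*I) + 1) = 3*((I² + I²) + 1) = 3*(2*I² + 1) = 3*(1 + 2*I²) = 3 + 6*I²)
-2*(0 + N(0))*(-69) = -2*(0 + (3 + 6*0²))*(-69) = -2*(0 + (3 + 6*0))*(-69) = -2*(0 + (3 + 0))*(-69) = -2*(0 + 3)*(-69) = -2*3*(-69) = -6*(-69) = 414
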